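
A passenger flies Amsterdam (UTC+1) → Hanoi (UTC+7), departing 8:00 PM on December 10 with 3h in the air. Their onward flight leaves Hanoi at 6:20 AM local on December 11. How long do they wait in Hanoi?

Convert departure to UTC: 8:00 PM − 1:00 = 7:00 PM UTC on Dec 10.
Add 3 hours flight time → 10:00 PM UTC.
Hanoi is UTC+7:00, so local arrival = 10:00 PM + 7:00 = 5:00 AM on Dec 11.
Layover = 6:20 AM − 5:00 AM = 1 hour 20 minutes.

1 hour 20 minutes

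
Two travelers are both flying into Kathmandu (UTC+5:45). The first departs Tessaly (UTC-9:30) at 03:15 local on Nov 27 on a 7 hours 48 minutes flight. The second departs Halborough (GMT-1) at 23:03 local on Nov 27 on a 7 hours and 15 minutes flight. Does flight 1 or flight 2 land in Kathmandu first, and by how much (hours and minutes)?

Flight 1 in UTC: 03:15 + 9:30 = 12:45 on Nov 27.
+7 hours and 48 minutes → arrive 20:33 UTC on Nov 27.
Flight 2 in UTC: 23:03 + 1:00 = 00:03 on Nov 28.
+7 hours and 15 minutes → arrive 07:18 UTC on Nov 28.
Flight 1 lands earlier by 10 hours 45 minutes.

the first, by 10 hours 45 minutes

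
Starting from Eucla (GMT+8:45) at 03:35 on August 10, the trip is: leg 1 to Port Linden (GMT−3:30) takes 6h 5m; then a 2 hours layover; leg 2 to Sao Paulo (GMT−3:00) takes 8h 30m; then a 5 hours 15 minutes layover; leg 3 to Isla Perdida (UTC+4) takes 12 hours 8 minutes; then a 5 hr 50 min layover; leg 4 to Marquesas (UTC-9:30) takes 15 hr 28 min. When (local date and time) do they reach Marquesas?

Convert departure to UTC: 03:35 − 8:45 = 18:50 UTC on Aug 9.
Add 6 hours and 5 minutes leg 1 → 00:55 UTC (Aug 10).
Add 2 hours layover in Port Linden → 02:55 UTC.
Add 8 hours and 30 minutes leg 2 → 11:25 UTC.
Add 5 hours and 15 minutes layover in Sao Paulo → 16:40 UTC.
Add 12 hours and 8 minutes leg 3 → 04:48 UTC (Aug 11).
Add 5 hours and 50 minutes layover in Isla Perdida → 10:38 UTC.
Add 15 hours and 28 minutes leg 4 → 02:06 UTC (Aug 12).
Marquesas is UTC−9:30, so local arrival = 02:06 − 9:30 = 16:36 on Aug 11.

16:36 on August 11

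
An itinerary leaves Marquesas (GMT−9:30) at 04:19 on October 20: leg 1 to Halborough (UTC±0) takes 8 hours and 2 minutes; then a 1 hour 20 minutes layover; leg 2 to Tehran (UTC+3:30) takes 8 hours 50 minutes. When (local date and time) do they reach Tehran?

11:31 on October 21

Convert departure to UTC: 04:19 + 9:30 = 13:49 UTC on Oct 20.
Add 8 hours and 2 minutes leg 1 → 21:51 UTC.
Add 1 hour and 20 minutes layover in Halborough → 23:11 UTC.
Add 8 hours and 50 minutes leg 2 → 08:01 UTC (Oct 21).
Tehran is UTC+3:30, so local arrival = 08:01 + 3:30 = 11:31 on Oct 21.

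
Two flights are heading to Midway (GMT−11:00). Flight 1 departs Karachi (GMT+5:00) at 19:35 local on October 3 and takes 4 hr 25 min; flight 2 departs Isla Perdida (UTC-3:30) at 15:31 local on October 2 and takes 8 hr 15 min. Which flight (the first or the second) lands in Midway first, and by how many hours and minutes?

the second, by 15 hours 44 minutes

Flight 1 in UTC: 19:35 − 5:00 = 14:35 on Oct 3.
+4 hours and 25 minutes → arrive 19:00 UTC on Oct 3.
Flight 2 in UTC: 15:31 + 3:30 = 19:01 on Oct 2.
+8 hours and 15 minutes → arrive 03:16 UTC on Oct 3.
Flight 2 lands earlier by 15 hours 44 minutes.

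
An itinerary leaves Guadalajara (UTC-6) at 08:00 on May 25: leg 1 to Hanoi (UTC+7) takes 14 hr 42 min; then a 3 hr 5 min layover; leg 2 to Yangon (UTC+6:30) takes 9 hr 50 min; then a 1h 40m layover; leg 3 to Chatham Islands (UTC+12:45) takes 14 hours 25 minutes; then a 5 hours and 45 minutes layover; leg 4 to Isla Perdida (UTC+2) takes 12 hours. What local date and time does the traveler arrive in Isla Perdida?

05:27 on May 28

Convert departure to UTC: 08:00 + 6:00 = 14:00 UTC on May 25.
Add 14 hours and 42 minutes leg 1 → 04:42 UTC (May 26).
Add 3 hours and 5 minutes layover in Hanoi → 07:47 UTC.
Add 9 hours 50 minutes leg 2 → 17:37 UTC.
Add 1 hour and 40 minutes layover in Yangon → 19:17 UTC.
Add 14 hours 25 minutes leg 3 → 09:42 UTC (May 27).
Add 5 hours 45 minutes layover in Chatham Islands → 15:27 UTC.
Add 12 hours leg 4 → 03:27 UTC (May 28).
Isla Perdida is UTC+2:00, so local arrival = 03:27 + 2:00 = 05:27 on May 28.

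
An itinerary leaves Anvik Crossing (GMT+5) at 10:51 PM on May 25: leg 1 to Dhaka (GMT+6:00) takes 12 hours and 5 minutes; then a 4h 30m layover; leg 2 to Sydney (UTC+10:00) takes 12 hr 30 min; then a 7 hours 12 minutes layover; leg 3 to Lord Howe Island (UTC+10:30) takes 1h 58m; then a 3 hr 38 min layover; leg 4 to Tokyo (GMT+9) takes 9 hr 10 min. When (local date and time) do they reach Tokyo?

5:54 AM on May 28

Convert departure to UTC: 10:51 PM − 5:00 = 5:51 PM UTC on May 25.
Add 12 hours and 5 minutes leg 1 → 5:56 AM UTC (May 26).
Add 4 hours and 30 minutes layover in Dhaka → 10:26 AM UTC.
Add 12 hours 30 minutes leg 2 → 10:56 PM UTC.
Add 7 hours 12 minutes layover in Sydney → 6:08 AM UTC (May 27).
Add 1 hour and 58 minutes leg 3 → 8:06 AM UTC.
Add 3 hours 38 minutes layover in Lord Howe Island → 11:44 AM UTC.
Add 9 hours 10 minutes leg 4 → 8:54 PM UTC.
Tokyo is UTC+9:00, so local arrival = 8:54 PM + 9:00 = 5:54 AM on May 28.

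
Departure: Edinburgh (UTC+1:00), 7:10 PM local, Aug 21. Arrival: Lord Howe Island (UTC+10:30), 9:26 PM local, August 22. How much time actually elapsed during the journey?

16 hours 46 minutes

Departure in UTC: 7:10 PM − 1:00 = 6:10 PM on Aug 21.
Arrival in UTC: 9:26 PM − 10:30 = 10:56 AM on Aug 22.
Elapsed = 10:56 AM − 6:10 PM (+1 day) = 16 hours 46 minutes.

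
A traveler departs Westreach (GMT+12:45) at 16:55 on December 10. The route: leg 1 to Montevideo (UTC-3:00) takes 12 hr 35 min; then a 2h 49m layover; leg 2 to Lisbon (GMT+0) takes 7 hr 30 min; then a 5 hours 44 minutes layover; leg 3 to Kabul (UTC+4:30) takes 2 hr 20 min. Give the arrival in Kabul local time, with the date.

15:38 on December 11

Convert departure to UTC: 16:55 − 12:45 = 04:10 UTC on Dec 10.
Add 12 hours and 35 minutes leg 1 → 16:45 UTC.
Add 2 hours and 49 minutes layover in Montevideo → 19:34 UTC.
Add 7 hours 30 minutes leg 2 → 03:04 UTC (Dec 11).
Add 5 hours and 44 minutes layover in Lisbon → 08:48 UTC.
Add 2 hours 20 minutes leg 3 → 11:08 UTC.
Kabul is UTC+4:30, so local arrival = 11:08 + 4:30 = 15:38 on Dec 11.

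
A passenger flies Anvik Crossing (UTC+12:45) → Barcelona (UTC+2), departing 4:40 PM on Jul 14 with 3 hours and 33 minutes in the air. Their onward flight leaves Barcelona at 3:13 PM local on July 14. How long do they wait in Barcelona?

5 hours 45 minutes

Convert departure to UTC: 4:40 PM − 12:45 = 3:55 AM UTC on Jul 14.
Add 3 hours and 33 minutes flight time → 7:28 AM UTC.
Barcelona is UTC+2:00, so local arrival = 7:28 AM + 2:00 = 9:28 AM on Jul 14.
Layover = 3:13 PM − 9:28 AM = 5 hours 45 minutes.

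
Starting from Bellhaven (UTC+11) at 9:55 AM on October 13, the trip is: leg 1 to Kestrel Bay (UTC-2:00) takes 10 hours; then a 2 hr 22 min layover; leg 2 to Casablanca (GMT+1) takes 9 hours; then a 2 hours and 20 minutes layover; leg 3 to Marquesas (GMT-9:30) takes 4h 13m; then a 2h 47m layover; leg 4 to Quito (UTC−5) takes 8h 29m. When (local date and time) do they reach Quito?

9:06 AM on October 14

Convert departure to UTC: 9:55 AM − 11:00 = 10:55 PM UTC on Oct 12.
Add 10 hours leg 1 → 8:55 AM UTC (Oct 13).
Add 2 hours 22 minutes layover in Kestrel Bay → 11:17 AM UTC.
Add 9 hours leg 2 → 8:17 PM UTC.
Add 2 hours and 20 minutes layover in Casablanca → 10:37 PM UTC.
Add 4 hours and 13 minutes leg 3 → 2:50 AM UTC (Oct 14).
Add 2 hours 47 minutes layover in Marquesas → 5:37 AM UTC.
Add 8 hours and 29 minutes leg 4 → 2:06 PM UTC.
Quito is UTC−5:00, so local arrival = 2:06 PM − 5:00 = 9:06 AM on Oct 14.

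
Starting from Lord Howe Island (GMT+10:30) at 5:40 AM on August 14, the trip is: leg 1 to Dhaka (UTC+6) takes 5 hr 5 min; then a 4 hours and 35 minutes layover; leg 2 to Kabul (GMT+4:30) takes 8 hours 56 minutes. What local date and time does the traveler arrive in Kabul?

6:16 PM on August 14

Convert departure to UTC: 5:40 AM − 10:30 = 7:10 PM UTC on Aug 13.
Add 5 hours and 5 minutes leg 1 → 12:15 AM UTC (Aug 14).
Add 4 hours and 35 minutes layover in Dhaka → 4:50 AM UTC.
Add 8 hours 56 minutes leg 2 → 1:46 PM UTC.
Kabul is UTC+4:30, so local arrival = 1:46 PM + 4:30 = 6:16 PM on Aug 14.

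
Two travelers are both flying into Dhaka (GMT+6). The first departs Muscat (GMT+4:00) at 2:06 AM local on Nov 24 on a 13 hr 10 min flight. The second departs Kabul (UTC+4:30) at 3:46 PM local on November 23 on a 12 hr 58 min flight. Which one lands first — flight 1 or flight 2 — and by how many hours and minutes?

the second, by 11 hours 2 minutes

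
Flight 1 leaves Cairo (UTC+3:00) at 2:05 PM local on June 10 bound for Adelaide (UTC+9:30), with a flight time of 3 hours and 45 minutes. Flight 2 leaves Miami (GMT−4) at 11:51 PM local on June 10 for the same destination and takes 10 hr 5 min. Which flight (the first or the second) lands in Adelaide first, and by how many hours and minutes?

the first, by 23 hours 6 minutes

Flight 1 in UTC: 2:05 PM − 3:00 = 11:05 AM on Jun 10.
+3 hours 45 minutes → arrive 2:50 PM UTC on Jun 10.
Flight 2 in UTC: 11:51 PM + 4:00 = 3:51 AM on Jun 11.
+10 hours 5 minutes → arrive 1:56 PM UTC on Jun 11.
Flight 1 lands earlier by 23 hours 6 minutes.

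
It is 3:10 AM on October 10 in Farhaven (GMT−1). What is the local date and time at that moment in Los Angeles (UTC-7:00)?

9:10 PM on October 9

In UTC: 3:10 AM + 1:00 = 4:10 AM on Oct 10.
Los Angeles is UTC−7:00: 4:10 AM − 7:00 = 9:10 PM on Oct 9.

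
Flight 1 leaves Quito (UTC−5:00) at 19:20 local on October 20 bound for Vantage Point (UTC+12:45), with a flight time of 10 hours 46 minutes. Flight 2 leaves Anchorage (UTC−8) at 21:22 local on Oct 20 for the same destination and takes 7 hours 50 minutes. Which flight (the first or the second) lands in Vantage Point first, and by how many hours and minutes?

the first, by 2 hours 6 minutes

Flight 1 in UTC: 19:20 + 5:00 = 00:20 on Oct 21.
+10 hours 46 minutes → arrive 11:06 UTC on Oct 21.
Flight 2 in UTC: 21:22 + 8:00 = 05:22 on Oct 21.
+7 hours and 50 minutes → arrive 13:12 UTC on Oct 21.
Flight 1 lands earlier by 2 hours 6 minutes.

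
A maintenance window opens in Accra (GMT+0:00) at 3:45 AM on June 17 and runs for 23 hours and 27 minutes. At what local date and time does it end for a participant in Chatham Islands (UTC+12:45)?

3:57 PM on Jun 18

Accra is at UTC+0, so start is already 3:45 AM UTC on Jun 17.
Add 23 hours 27 minutes duration → 3:12 AM UTC (Jun 18).
Chatham Islands is UTC+12:45, so local end time = 3:12 AM + 12:45 = 3:57 PM on Jun 18.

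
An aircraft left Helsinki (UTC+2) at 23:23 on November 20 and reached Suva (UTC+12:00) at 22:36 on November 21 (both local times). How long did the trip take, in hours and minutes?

Suva is 10:00 ahead of Helsinki.
Clock-face elapsed time (ignoring zones) is 23 hours 13 minutes.
Actual elapsed = 23 hours 13 minutes − 10:00 = 13 hours 13 minutes.

13 hours 13 minutes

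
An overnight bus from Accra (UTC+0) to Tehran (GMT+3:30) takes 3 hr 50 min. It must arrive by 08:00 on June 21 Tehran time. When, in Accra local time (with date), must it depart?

Target arrival in UTC: 08:00 − 3:30 = 04:30 on Jun 21.
Subtract 3 hours and 50 minutes → departure 00:40 UTC on Jun 21.
Accra is UTC+0, so departure is 00:40 on Jun 21.

00:40 on June 21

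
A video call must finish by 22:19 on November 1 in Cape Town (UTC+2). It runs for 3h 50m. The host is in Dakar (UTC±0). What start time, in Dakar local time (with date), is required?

Target end time in UTC: 22:19 − 2:00 = 20:19 on Nov 1.
Subtract 3 hours and 50 minutes → start 16:29 UTC on Nov 1.
Dakar is UTC+0, so start is 16:29 on Nov 1.

16:29 on November 1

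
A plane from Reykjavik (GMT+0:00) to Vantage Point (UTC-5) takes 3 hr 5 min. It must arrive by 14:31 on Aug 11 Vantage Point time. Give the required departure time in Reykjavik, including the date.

16:26 on August 11

Target arrival in UTC: 14:31 + 5:00 = 19:31 on Aug 11.
Subtract 3 hours 5 minutes → departure 16:26 UTC on Aug 11.
Reykjavik is UTC+0, so departure is 16:26 on Aug 11.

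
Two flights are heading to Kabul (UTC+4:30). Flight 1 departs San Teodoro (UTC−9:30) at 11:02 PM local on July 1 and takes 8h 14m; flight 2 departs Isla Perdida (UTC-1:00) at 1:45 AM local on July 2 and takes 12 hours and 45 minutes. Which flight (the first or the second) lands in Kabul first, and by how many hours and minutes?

the second, by 1 hour 16 minutes

Flight 1 in UTC: 11:02 PM + 9:30 = 8:32 AM on Jul 2.
+8 hours 14 minutes → arrive 4:46 PM UTC on Jul 2.
Flight 2 in UTC: 1:45 AM + 1:00 = 2:45 AM on Jul 2.
+12 hours and 45 minutes → arrive 3:30 PM UTC on Jul 2.
Flight 2 lands earlier by 1 hour 16 minutes.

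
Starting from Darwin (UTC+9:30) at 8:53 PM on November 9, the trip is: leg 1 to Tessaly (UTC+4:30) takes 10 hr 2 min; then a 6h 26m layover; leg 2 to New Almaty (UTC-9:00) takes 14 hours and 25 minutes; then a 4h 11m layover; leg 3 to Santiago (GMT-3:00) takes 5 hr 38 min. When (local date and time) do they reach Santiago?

Convert departure to UTC: 8:53 PM − 9:30 = 11:23 AM UTC on Nov 9.
Add 10 hours 2 minutes leg 1 → 9:25 PM UTC.
Add 6 hours and 26 minutes layover in Tessaly → 3:51 AM UTC (Nov 10).
Add 14 hours and 25 minutes leg 2 → 6:16 PM UTC.
Add 4 hours 11 minutes layover in New Almaty → 10:27 PM UTC.
Add 5 hours 38 minutes leg 3 → 4:05 AM UTC (Nov 11).
Santiago is UTC−3:00, so local arrival = 4:05 AM − 3:00 = 1:05 AM on Nov 11.

1:05 AM on Nov 11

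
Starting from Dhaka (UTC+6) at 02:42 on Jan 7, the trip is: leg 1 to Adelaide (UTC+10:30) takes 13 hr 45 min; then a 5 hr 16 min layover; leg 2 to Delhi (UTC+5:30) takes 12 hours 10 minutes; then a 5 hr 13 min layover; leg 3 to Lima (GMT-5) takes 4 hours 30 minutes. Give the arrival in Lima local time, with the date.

08:36 on Jan 8

Convert departure to UTC: 02:42 − 6:00 = 20:42 UTC on Jan 6.
Add 13 hours and 45 minutes leg 1 → 10:27 UTC (Jan 7).
Add 5 hours and 16 minutes layover in Adelaide → 15:43 UTC.
Add 12 hours and 10 minutes leg 2 → 03:53 UTC (Jan 8).
Add 5 hours 13 minutes layover in Delhi → 09:06 UTC.
Add 4 hours 30 minutes leg 3 → 13:36 UTC.
Lima is UTC−5:00, so local arrival = 13:36 − 5:00 = 08:36 on Jan 8.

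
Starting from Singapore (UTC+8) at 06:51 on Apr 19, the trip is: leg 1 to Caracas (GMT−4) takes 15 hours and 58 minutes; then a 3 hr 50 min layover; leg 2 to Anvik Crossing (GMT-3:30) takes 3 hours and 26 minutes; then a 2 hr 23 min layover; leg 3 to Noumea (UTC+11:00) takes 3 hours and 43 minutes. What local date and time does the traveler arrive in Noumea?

Convert departure to UTC: 06:51 − 8:00 = 22:51 UTC on Apr 18.
Add 15 hours 58 minutes leg 1 → 14:49 UTC (Apr 19).
Add 3 hours 50 minutes layover in Caracas → 18:39 UTC.
Add 3 hours and 26 minutes leg 2 → 22:05 UTC.
Add 2 hours and 23 minutes layover in Anvik Crossing → 00:28 UTC (Apr 20).
Add 3 hours and 43 minutes leg 3 → 04:11 UTC.
Noumea is UTC+11:00, so local arrival = 04:11 + 11:00 = 15:11 on Apr 20.

15:11 on Apr 20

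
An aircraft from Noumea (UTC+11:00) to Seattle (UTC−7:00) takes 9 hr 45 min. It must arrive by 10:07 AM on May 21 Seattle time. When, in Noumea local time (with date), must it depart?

6:22 PM on May 21

Target arrival in UTC: 10:07 AM + 7:00 = 5:07 PM on May 21.
Subtract 9 hours 45 minutes → departure 7:22 AM UTC on May 21.
Noumea is UTC+11:00: 7:22 AM + 11:00 = 6:22 PM on May 21.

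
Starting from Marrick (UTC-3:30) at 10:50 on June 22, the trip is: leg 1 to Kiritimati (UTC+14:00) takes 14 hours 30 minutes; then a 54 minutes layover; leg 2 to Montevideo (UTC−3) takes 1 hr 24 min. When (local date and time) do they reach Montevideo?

Convert departure to UTC: 10:50 + 3:30 = 14:20 UTC on Jun 22.
Add 14 hours 30 minutes leg 1 → 04:50 UTC (Jun 23).
Add 54 minutes layover in Kiritimati → 05:44 UTC.
Add 1 hour 24 minutes leg 2 → 07:08 UTC.
Montevideo is UTC−3:00, so local arrival = 07:08 − 3:00 = 04:08 on Jun 23.

04:08 on June 23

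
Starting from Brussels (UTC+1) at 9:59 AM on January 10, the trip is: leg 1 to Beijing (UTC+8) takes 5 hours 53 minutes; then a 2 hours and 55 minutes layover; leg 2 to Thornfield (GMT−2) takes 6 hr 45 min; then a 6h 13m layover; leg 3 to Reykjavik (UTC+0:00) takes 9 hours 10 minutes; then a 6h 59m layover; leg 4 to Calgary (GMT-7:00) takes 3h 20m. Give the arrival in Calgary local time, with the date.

7:14 PM on January 11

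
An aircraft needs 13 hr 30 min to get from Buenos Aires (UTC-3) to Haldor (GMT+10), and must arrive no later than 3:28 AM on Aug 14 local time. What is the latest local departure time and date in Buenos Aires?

12:58 AM on August 13

Target arrival in UTC: 3:28 AM − 10:00 = 5:28 PM on Aug 13.
Subtract 13 hours and 30 minutes → departure 3:58 AM UTC on Aug 13.
Buenos Aires is UTC−3:00: 3:58 AM − 3:00 = 12:58 AM on Aug 13.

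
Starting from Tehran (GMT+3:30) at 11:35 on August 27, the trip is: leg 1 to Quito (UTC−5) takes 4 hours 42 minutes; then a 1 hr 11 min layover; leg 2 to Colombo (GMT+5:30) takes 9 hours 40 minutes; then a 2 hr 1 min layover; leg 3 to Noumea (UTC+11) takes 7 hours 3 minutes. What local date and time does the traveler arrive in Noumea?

19:42 on Aug 28

Convert departure to UTC: 11:35 − 3:30 = 08:05 UTC on Aug 27.
Add 4 hours 42 minutes leg 1 → 12:47 UTC.
Add 1 hour 11 minutes layover in Quito → 13:58 UTC.
Add 9 hours 40 minutes leg 2 → 23:38 UTC.
Add 2 hours 1 minute layover in Colombo → 01:39 UTC (Aug 28).
Add 7 hours 3 minutes leg 3 → 08:42 UTC.
Noumea is UTC+11:00, so local arrival = 08:42 + 11:00 = 19:42 on Aug 28.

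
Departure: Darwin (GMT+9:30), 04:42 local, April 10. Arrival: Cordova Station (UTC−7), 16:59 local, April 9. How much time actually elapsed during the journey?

4 hours 47 minutes

Cordova Station is 16:30 behind Darwin.
Clock-face elapsed time (ignoring zones) is −11 hours 43 minutes.
Actual elapsed = −11 hours 43 minutes + 16:30 = 4 hours 47 minutes.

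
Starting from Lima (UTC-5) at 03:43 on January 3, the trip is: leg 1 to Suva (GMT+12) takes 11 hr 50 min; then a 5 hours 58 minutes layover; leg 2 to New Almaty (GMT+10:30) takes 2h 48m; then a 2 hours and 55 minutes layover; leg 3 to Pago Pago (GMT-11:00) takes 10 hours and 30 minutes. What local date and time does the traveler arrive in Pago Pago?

Convert departure to UTC: 03:43 + 5:00 = 08:43 UTC on Jan 3.
Add 11 hours 50 minutes leg 1 → 20:33 UTC.
Add 5 hours and 58 minutes layover in Suva → 02:31 UTC (Jan 4).
Add 2 hours and 48 minutes leg 2 → 05:19 UTC.
Add 2 hours and 55 minutes layover in New Almaty → 08:14 UTC.
Add 10 hours 30 minutes leg 3 → 18:44 UTC.
Pago Pago is UTC−11:00, so local arrival = 18:44 − 11:00 = 07:44 on Jan 4.

07:44 on January 4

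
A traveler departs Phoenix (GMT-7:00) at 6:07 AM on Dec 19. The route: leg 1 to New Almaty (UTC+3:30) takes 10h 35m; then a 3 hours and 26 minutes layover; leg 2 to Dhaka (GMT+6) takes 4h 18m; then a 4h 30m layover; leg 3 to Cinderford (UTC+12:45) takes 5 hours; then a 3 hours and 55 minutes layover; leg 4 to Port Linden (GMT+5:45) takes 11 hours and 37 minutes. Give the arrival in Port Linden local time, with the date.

2:13 PM on December 21

Convert departure to UTC: 6:07 AM + 7:00 = 1:07 PM UTC on Dec 19.
Add 10 hours and 35 minutes leg 1 → 11:42 PM UTC.
Add 3 hours 26 minutes layover in New Almaty → 3:08 AM UTC (Dec 20).
Add 4 hours 18 minutes leg 2 → 7:26 AM UTC.
Add 4 hours 30 minutes layover in Dhaka → 11:56 AM UTC.
Add 5 hours leg 3 → 4:56 PM UTC.
Add 3 hours and 55 minutes layover in Cinderford → 8:51 PM UTC.
Add 11 hours 37 minutes leg 4 → 8:28 AM UTC (Dec 21).
Port Linden is UTC+5:45, so local arrival = 8:28 AM + 5:45 = 2:13 PM on Dec 21.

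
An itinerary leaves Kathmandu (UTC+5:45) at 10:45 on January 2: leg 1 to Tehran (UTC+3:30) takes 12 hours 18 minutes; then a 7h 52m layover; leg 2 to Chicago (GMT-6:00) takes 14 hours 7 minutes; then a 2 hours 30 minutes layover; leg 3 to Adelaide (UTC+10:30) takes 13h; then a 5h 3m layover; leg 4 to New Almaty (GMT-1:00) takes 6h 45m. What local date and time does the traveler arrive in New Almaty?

17:35 on Jan 4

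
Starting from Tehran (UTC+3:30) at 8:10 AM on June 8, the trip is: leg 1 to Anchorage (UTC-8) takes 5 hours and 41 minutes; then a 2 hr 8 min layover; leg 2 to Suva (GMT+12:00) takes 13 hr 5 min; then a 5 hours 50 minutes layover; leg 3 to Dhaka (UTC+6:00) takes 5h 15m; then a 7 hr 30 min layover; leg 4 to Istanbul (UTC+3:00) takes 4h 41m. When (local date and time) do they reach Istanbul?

3:50 AM on Jun 10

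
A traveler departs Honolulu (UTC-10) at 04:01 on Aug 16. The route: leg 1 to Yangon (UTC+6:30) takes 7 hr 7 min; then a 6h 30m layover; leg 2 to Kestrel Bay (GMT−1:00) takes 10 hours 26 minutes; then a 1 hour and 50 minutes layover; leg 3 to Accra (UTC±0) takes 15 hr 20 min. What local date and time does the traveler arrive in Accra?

07:14 on August 18

Convert departure to UTC: 04:01 + 10:00 = 14:01 UTC on Aug 16.
Add 7 hours 7 minutes leg 1 → 21:08 UTC.
Add 6 hours 30 minutes layover in Yangon → 03:38 UTC (Aug 17).
Add 10 hours and 26 minutes leg 2 → 14:04 UTC.
Add 1 hour 50 minutes layover in Kestrel Bay → 15:54 UTC.
Add 15 hours and 20 minutes leg 3 → 07:14 UTC (Aug 18).
Accra is UTC+0, so local arrival is the same: 07:14 on Aug 18.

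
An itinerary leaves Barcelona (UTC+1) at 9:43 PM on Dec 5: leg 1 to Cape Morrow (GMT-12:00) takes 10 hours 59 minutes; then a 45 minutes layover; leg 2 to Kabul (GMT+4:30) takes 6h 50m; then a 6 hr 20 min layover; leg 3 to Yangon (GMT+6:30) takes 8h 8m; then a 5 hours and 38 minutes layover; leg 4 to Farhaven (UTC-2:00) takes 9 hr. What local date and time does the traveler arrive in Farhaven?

6:23 PM on Dec 7

Convert departure to UTC: 9:43 PM − 1:00 = 8:43 PM UTC on Dec 5.
Add 10 hours 59 minutes leg 1 → 7:42 AM UTC (Dec 6).
Add 45 minutes layover in Cape Morrow → 8:27 AM UTC.
Add 6 hours 50 minutes leg 2 → 3:17 PM UTC.
Add 6 hours and 20 minutes layover in Kabul → 9:37 PM UTC.
Add 8 hours 8 minutes leg 3 → 5:45 AM UTC (Dec 7).
Add 5 hours and 38 minutes layover in Yangon → 11:23 AM UTC.
Add 9 hours leg 4 → 8:23 PM UTC.
Farhaven is UTC−2:00, so local arrival = 8:23 PM − 2:00 = 6:23 PM on Dec 7.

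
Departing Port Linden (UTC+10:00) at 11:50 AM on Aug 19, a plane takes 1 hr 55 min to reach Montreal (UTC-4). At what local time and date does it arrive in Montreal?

Convert departure to UTC: 11:50 AM − 10:00 = 1:50 AM UTC on Aug 19.
Add 1 hour 55 minutes travel time → 3:45 AM UTC.
Montreal is UTC−4:00, so local arrival = 3:45 AM − 4:00 = 11:45 PM on Aug 18.

11:45 PM on August 18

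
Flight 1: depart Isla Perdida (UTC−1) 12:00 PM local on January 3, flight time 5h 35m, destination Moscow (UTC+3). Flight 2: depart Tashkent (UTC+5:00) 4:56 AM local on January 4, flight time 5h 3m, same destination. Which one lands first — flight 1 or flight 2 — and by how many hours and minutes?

Flight 1 in UTC: 12:00 PM + 1:00 = 1:00 PM on Jan 3.
+5 hours 35 minutes → arrive 6:35 PM UTC on Jan 3.
Flight 2 in UTC: 4:56 AM − 5:00 = 11:56 PM on Jan 3.
+5 hours and 3 minutes → arrive 4:59 AM UTC on Jan 4.
Flight 1 lands earlier by 10 hours 24 minutes.

the first, by 10 hours 24 minutes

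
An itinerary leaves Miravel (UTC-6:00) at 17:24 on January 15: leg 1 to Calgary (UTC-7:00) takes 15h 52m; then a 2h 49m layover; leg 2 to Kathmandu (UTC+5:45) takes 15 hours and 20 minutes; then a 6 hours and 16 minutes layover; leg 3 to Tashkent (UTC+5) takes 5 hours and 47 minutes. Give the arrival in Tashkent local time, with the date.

Convert departure to UTC: 17:24 + 6:00 = 23:24 UTC on Jan 15.
Add 15 hours 52 minutes leg 1 → 15:16 UTC (Jan 16).
Add 2 hours and 49 minutes layover in Calgary → 18:05 UTC.
Add 15 hours and 20 minutes leg 2 → 09:25 UTC (Jan 17).
Add 6 hours and 16 minutes layover in Kathmandu → 15:41 UTC.
Add 5 hours and 47 minutes leg 3 → 21:28 UTC.
Tashkent is UTC+5:00, so local arrival = 21:28 + 5:00 = 02:28 on Jan 18.

02:28 on January 18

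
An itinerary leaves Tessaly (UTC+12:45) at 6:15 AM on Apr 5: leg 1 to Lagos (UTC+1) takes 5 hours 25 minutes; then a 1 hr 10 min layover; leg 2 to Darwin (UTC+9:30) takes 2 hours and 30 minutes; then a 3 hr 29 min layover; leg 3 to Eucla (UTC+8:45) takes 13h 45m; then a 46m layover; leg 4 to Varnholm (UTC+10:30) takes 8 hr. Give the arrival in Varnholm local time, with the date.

3:05 PM on Apr 6

Convert departure to UTC: 6:15 AM − 12:45 = 5:30 PM UTC on Apr 4.
Add 5 hours and 25 minutes leg 1 → 10:55 PM UTC.
Add 1 hour and 10 minutes layover in Lagos → 12:05 AM UTC (Apr 5).
Add 2 hours 30 minutes leg 2 → 2:35 AM UTC.
Add 3 hours 29 minutes layover in Darwin → 6:04 AM UTC.
Add 13 hours and 45 minutes leg 3 → 7:49 PM UTC.
Add 46 minutes layover in Eucla → 8:35 PM UTC.
Add 8 hours leg 4 → 4:35 AM UTC (Apr 6).
Varnholm is UTC+10:30, so local arrival = 4:35 AM + 10:30 = 3:05 PM on Apr 6.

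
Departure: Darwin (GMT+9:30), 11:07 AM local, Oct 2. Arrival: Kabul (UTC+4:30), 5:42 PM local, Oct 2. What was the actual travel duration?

Kabul is 5:00 behind Darwin.
Clock-face elapsed time (ignoring zones) is 6 hours 35 minutes.
Actual elapsed = 6 hours 35 minutes + 5:00 = 11 hours 35 minutes.

11 hours 35 minutes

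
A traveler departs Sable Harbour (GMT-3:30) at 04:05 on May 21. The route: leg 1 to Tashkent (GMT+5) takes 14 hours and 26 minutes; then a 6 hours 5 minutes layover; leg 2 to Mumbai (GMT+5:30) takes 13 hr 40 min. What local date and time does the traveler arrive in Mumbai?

23:16 on May 22

Convert departure to UTC: 04:05 + 3:30 = 07:35 UTC on May 21.
Add 14 hours and 26 minutes leg 1 → 22:01 UTC.
Add 6 hours 5 minutes layover in Tashkent → 04:06 UTC (May 22).
Add 13 hours 40 minutes leg 2 → 17:46 UTC.
Mumbai is UTC+5:30, so local arrival = 17:46 + 5:30 = 23:16 on May 22.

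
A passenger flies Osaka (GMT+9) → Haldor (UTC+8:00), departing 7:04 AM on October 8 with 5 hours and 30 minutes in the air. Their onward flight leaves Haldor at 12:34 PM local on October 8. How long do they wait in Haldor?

1 hour

Convert departure to UTC: 7:04 AM − 9:00 = 10:04 PM UTC on Oct 7.
Add 5 hours and 30 minutes flight time → 3:34 AM UTC (Oct 8).
Haldor is UTC+8:00, so local arrival = 3:34 AM + 8:00 = 11:34 AM on Oct 8.
Layover = 12:34 PM − 11:34 AM = 1 hour.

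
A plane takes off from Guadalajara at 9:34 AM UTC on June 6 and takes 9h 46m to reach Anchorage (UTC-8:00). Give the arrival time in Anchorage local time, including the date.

11:20 AM on Jun 6

Departure is given in UTC: 9:34 AM on Jun 6.
Add 9 hours 46 minutes → 7:20 PM UTC.
Anchorage is UTC−8:00: 7:20 PM − 8:00 = 11:20 AM on Jun 6.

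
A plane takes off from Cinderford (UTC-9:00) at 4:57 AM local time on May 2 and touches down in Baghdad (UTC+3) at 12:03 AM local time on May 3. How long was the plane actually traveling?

Departure in UTC: 4:57 AM + 9:00 = 1:57 PM on May 2.
Arrival in UTC: 12:03 AM − 3:00 = 9:03 PM on May 2.
Elapsed = 9:03 PM − 1:57 PM = 7 hours 6 minutes.

7 hours 6 minutes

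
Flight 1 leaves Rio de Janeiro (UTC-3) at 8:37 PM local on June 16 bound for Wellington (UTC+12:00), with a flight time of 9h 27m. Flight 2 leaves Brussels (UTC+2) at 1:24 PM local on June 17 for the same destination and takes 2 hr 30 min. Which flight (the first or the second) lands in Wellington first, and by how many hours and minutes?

Flight 1 in UTC: 8:37 PM + 3:00 = 11:37 PM on Jun 16.
+9 hours 27 minutes → arrive 9:04 AM UTC on Jun 17.
Flight 2 in UTC: 1:24 PM − 2:00 = 11:24 AM on Jun 17.
+2 hours and 30 minutes → arrive 1:54 PM UTC on Jun 17.
Flight 1 lands earlier by 4 hours 50 minutes.

the first, by 4 hours 50 minutes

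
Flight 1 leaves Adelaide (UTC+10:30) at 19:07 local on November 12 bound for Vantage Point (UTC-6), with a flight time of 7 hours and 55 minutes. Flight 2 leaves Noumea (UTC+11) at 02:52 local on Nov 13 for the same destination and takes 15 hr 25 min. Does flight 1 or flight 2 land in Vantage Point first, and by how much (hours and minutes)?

Flight 1 in UTC: 19:07 − 10:30 = 08:37 on Nov 12.
+7 hours 55 minutes → arrive 16:32 UTC on Nov 12.
Flight 2 in UTC: 02:52 − 11:00 = 15:52 on Nov 12.
+15 hours 25 minutes → arrive 07:17 UTC on Nov 13.
Flight 1 lands earlier by 14 hours 45 minutes.

the first, by 14 hours 45 minutes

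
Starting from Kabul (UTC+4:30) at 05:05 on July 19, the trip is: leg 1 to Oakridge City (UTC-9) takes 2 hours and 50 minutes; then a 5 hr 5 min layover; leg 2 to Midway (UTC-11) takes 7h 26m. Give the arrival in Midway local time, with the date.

Convert departure to UTC: 05:05 − 4:30 = 00:35 UTC on Jul 19.
Add 2 hours 50 minutes leg 1 → 03:25 UTC.
Add 5 hours 5 minutes layover in Oakridge City → 08:30 UTC.
Add 7 hours and 26 minutes leg 2 → 15:56 UTC.
Midway is UTC−11:00, so local arrival = 15:56 − 11:00 = 04:56 on Jul 19.

04:56 on July 19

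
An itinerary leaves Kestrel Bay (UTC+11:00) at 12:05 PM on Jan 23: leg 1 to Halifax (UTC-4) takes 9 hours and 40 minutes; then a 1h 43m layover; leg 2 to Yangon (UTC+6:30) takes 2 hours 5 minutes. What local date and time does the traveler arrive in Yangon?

Convert departure to UTC: 12:05 PM − 11:00 = 1:05 AM UTC on Jan 23.
Add 9 hours 40 minutes leg 1 → 10:45 AM UTC.
Add 1 hour and 43 minutes layover in Halifax → 12:28 PM UTC.
Add 2 hours and 5 minutes leg 2 → 2:33 PM UTC.
Yangon is UTC+6:30, so local arrival = 2:33 PM + 6:30 = 9:03 PM on Jan 23.

9:03 PM on January 23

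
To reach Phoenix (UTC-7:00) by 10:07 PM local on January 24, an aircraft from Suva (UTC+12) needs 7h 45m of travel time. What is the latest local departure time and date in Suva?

9:22 AM on Jan 25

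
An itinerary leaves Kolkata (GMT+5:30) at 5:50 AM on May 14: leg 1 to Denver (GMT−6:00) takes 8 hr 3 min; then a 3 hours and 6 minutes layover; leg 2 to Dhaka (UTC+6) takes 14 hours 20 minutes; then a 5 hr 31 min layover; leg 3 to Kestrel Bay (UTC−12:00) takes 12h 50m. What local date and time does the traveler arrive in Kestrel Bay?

8:10 AM on May 15

Convert departure to UTC: 5:50 AM − 5:30 = 12:20 AM UTC on May 14.
Add 8 hours and 3 minutes leg 1 → 8:23 AM UTC.
Add 3 hours 6 minutes layover in Denver → 11:29 AM UTC.
Add 14 hours 20 minutes leg 2 → 1:49 AM UTC (May 15).
Add 5 hours 31 minutes layover in Dhaka → 7:20 AM UTC.
Add 12 hours and 50 minutes leg 3 → 8:10 PM UTC.
Kestrel Bay is UTC−12:00, so local arrival = 8:10 PM − 12:00 = 8:10 AM on May 15.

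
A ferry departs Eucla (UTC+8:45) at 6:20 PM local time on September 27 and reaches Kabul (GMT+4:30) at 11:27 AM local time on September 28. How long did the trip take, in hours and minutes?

21 hours 22 minutes

Departure in UTC: 6:20 PM − 8:45 = 9:35 AM on Sep 27.
Arrival in UTC: 11:27 AM − 4:30 = 6:57 AM on Sep 28.
Elapsed = 6:57 AM − 9:35 AM (+1 day) = 21 hours 22 minutes.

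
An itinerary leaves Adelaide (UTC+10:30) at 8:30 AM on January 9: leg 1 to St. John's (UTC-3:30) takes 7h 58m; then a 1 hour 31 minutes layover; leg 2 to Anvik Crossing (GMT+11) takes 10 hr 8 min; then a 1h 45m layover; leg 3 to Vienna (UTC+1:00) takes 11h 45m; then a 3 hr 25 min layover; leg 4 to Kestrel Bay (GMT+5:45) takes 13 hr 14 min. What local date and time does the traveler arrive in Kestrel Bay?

5:31 AM on January 11

Convert departure to UTC: 8:30 AM − 10:30 = 10:00 PM UTC on Jan 8.
Add 7 hours and 58 minutes leg 1 → 5:58 AM UTC (Jan 9).
Add 1 hour and 31 minutes layover in St. John's → 7:29 AM UTC.
Add 10 hours 8 minutes leg 2 → 5:37 PM UTC.
Add 1 hour and 45 minutes layover in Anvik Crossing → 7:22 PM UTC.
Add 11 hours 45 minutes leg 3 → 7:07 AM UTC (Jan 10).
Add 3 hours 25 minutes layover in Vienna → 10:32 AM UTC.
Add 13 hours 14 minutes leg 4 → 11:46 PM UTC.
Kestrel Bay is UTC+5:45, so local arrival = 11:46 PM + 5:45 = 5:31 AM on Jan 11.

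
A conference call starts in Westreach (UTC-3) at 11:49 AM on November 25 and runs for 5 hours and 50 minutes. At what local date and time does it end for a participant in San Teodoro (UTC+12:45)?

9:24 AM on Nov 26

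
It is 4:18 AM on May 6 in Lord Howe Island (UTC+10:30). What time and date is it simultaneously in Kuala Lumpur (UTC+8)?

In UTC: 4:18 AM − 10:30 = 5:48 PM on May 5.
Kuala Lumpur is UTC+8:00: 5:48 PM + 8:00 = 1:48 AM on May 6.

1:48 AM on May 6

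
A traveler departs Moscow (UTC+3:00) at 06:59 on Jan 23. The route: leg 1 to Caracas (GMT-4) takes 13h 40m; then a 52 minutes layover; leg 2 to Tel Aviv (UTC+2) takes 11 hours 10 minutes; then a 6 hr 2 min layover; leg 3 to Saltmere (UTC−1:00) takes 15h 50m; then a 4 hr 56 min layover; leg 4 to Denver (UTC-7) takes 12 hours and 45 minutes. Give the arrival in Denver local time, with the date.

14:14 on Jan 25

Convert departure to UTC: 06:59 − 3:00 = 03:59 UTC on Jan 23.
Add 13 hours and 40 minutes leg 1 → 17:39 UTC.
Add 52 minutes layover in Caracas → 18:31 UTC.
Add 11 hours and 10 minutes leg 2 → 05:41 UTC (Jan 24).
Add 6 hours 2 minutes layover in Tel Aviv → 11:43 UTC.
Add 15 hours and 50 minutes leg 3 → 03:33 UTC (Jan 25).
Add 4 hours 56 minutes layover in Saltmere → 08:29 UTC.
Add 12 hours and 45 minutes leg 4 → 21:14 UTC.
Denver is UTC−7:00, so local arrival = 21:14 − 7:00 = 14:14 on Jan 25.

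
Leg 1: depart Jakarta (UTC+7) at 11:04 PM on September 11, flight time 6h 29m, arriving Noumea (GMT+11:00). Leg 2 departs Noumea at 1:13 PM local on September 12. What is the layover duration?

3 hours 40 minutes

Convert departure to UTC: 11:04 PM − 7:00 = 4:04 PM UTC on Sep 11.
Add 6 hours 29 minutes flight time → 10:33 PM UTC.
Noumea is UTC+11:00, so local arrival = 10:33 PM + 11:00 = 9:33 AM on Sep 12.
Layover = 1:13 PM − 9:33 AM = 3 hours 40 minutes.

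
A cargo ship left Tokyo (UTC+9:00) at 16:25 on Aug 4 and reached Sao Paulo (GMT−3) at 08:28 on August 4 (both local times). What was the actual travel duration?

4 hours 3 minutes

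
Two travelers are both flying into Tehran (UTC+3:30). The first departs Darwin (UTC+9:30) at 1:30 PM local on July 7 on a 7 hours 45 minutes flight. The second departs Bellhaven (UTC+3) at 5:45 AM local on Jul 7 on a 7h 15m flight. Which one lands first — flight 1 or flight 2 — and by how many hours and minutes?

Flight 1 in UTC: 1:30 PM − 9:30 = 4:00 AM on Jul 7.
+7 hours 45 minutes → arrive 11:45 AM UTC on Jul 7.
Flight 2 in UTC: 5:45 AM − 3:00 = 2:45 AM on Jul 7.
+7 hours 15 minutes → arrive 10:00 AM UTC on Jul 7.
Flight 2 lands earlier by 1 hour 45 minutes.

the second, by 1 hour 45 minutes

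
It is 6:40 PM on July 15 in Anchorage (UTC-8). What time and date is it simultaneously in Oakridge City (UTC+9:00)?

In UTC: 6:40 PM + 8:00 = 2:40 AM on Jul 16.
Oakridge City is UTC+9:00: 2:40 AM + 9:00 = 11:40 AM on Jul 16.

11:40 AM on July 16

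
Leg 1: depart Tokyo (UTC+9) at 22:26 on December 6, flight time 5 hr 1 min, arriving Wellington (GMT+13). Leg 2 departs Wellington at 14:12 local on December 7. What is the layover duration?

Convert departure to UTC: 22:26 − 9:00 = 13:26 UTC on Dec 6.
Add 5 hours and 1 minute flight time → 18:27 UTC.
Wellington is UTC+13:00, so local arrival = 18:27 + 13:00 = 07:27 on Dec 7.
Layover = 14:12 − 07:27 = 6 hours 45 minutes.

6 hours 45 minutes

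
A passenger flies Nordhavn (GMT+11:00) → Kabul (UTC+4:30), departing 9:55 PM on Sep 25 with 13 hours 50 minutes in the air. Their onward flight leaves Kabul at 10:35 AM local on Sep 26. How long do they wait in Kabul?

Convert departure to UTC: 9:55 PM − 11:00 = 10:55 AM UTC on Sep 25.
Add 13 hours 50 minutes flight time → 12:45 AM UTC (Sep 26).
Kabul is UTC+4:30, so local arrival = 12:45 AM + 4:30 = 5:15 AM on Sep 26.
Layover = 10:35 AM − 5:15 AM = 5 hours 20 minutes.

5 hours 20 minutes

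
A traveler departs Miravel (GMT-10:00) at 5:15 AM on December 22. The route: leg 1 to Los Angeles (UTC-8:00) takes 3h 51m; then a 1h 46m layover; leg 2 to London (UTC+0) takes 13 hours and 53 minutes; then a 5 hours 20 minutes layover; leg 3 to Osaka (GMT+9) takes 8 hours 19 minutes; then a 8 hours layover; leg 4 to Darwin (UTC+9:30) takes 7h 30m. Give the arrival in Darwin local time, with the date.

Convert departure to UTC: 5:15 AM + 10:00 = 3:15 PM UTC on Dec 22.
Add 3 hours and 51 minutes leg 1 → 7:06 PM UTC.
Add 1 hour and 46 minutes layover in Los Angeles → 8:52 PM UTC.
Add 13 hours 53 minutes leg 2 → 10:45 AM UTC (Dec 23).
Add 5 hours 20 minutes layover in London → 4:05 PM UTC.
Add 8 hours and 19 minutes leg 3 → 12:24 AM UTC (Dec 24).
Add 8 hours layover in Osaka → 8:24 AM UTC.
Add 7 hours 30 minutes leg 4 → 3:54 PM UTC.
Darwin is UTC+9:30, so local arrival = 3:54 PM + 9:30 = 1:24 AM on Dec 25.

1:24 AM on Dec 25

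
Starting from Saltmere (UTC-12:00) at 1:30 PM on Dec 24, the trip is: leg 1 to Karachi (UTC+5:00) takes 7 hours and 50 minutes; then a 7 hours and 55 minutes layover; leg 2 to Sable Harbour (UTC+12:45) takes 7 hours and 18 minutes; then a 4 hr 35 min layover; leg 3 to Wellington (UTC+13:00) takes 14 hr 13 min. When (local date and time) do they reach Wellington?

Convert departure to UTC: 1:30 PM + 12:00 = 1:30 AM UTC on Dec 25.
Add 7 hours 50 minutes leg 1 → 9:20 AM UTC.
Add 7 hours and 55 minutes layover in Karachi → 5:15 PM UTC.
Add 7 hours and 18 minutes leg 2 → 12:33 AM UTC (Dec 26).
Add 4 hours 35 minutes layover in Sable Harbour → 5:08 AM UTC.
Add 14 hours and 13 minutes leg 3 → 7:21 PM UTC.
Wellington is UTC+13:00, so local arrival = 7:21 PM + 13:00 = 8:21 AM on Dec 27.

8:21 AM on December 27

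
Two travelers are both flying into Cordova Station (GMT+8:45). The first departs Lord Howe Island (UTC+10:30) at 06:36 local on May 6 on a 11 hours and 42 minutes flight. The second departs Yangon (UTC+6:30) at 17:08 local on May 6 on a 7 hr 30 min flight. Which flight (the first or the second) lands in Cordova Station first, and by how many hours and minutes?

the first, by 10 hours 20 minutes

Flight 1 in UTC: 06:36 − 10:30 = 20:06 on May 5.
+11 hours and 42 minutes → arrive 07:48 UTC on May 6.
Flight 2 in UTC: 17:08 − 6:30 = 10:38 on May 6.
+7 hours 30 minutes → arrive 18:08 UTC on May 6.
Flight 1 lands earlier by 10 hours 20 minutes.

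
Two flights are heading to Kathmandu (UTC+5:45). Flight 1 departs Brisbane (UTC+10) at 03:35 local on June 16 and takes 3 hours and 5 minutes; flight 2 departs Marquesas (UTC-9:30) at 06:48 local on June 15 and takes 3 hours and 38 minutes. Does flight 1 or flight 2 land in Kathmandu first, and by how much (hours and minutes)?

the second, by 44 minutes

Flight 1 in UTC: 03:35 − 10:00 = 17:35 on Jun 15.
+3 hours and 5 minutes → arrive 20:40 UTC on Jun 15.
Flight 2 in UTC: 06:48 + 9:30 = 16:18 on Jun 15.
+3 hours and 38 minutes → arrive 19:56 UTC on Jun 15.
Flight 2 lands earlier by 44 minutes.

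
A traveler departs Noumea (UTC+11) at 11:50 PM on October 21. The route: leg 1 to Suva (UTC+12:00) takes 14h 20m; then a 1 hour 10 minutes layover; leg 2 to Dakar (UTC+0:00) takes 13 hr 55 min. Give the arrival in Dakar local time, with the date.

Convert departure to UTC: 11:50 PM − 11:00 = 12:50 PM UTC on Oct 21.
Add 14 hours 20 minutes leg 1 → 3:10 AM UTC (Oct 22).
Add 1 hour 10 minutes layover in Suva → 4:20 AM UTC.
Add 13 hours 55 minutes leg 2 → 6:15 PM UTC.
Dakar is UTC+0, so local arrival is the same: 6:15 PM on Oct 22.

6:15 PM on Oct 22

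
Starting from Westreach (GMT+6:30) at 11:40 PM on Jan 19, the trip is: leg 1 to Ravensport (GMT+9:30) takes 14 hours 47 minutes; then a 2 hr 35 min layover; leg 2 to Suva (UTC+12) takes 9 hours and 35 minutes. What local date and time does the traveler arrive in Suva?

8:07 AM on January 21

Convert departure to UTC: 11:40 PM − 6:30 = 5:10 PM UTC on Jan 19.
Add 14 hours 47 minutes leg 1 → 7:57 AM UTC (Jan 20).
Add 2 hours and 35 minutes layover in Ravensport → 10:32 AM UTC.
Add 9 hours 35 minutes leg 2 → 8:07 PM UTC.
Suva is UTC+12:00, so local arrival = 8:07 PM + 12:00 = 8:07 AM on Jan 21.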